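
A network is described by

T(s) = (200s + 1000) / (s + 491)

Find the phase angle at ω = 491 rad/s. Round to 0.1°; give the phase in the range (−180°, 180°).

44.4°

Substitute s = j491:
Numerator: 200(j491) + 1000 = 1000 + j98200
Denominator: (j491) + 491 = 491 + j491
|N| = √(1000² + 98200²) ≈ 98205, ∠N ≈ 89.42°
|D| = √(491² + 491²) ≈ 694.38, ∠D ≈ 45.00°
∠T = 89.42° − 45.00° = 44.42°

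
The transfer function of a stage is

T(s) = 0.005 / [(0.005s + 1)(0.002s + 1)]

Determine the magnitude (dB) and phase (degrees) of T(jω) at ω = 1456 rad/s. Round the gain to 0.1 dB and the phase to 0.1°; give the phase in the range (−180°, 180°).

-73.1 dB, -153.2°

At ω = 1456 rad/s:
pole (1 + j1456·0.005) = 1 + j7.28 → |·| ≈ 7.3484, ∠ ≈ 82.18°
pole (1 + j1456·0.002) = 1 + j2.912 → |·| ≈ 3.0789, ∠ ≈ 71.05°
|T| = 0.005 · 1 / (7.3484 · 3.0789) ≈ 0.00022099
Gain = 20 log₁₀(0.00022099) ≈ -73.11 dB
∠T = (0°) − (82.18° + 71.05°) = -153.23°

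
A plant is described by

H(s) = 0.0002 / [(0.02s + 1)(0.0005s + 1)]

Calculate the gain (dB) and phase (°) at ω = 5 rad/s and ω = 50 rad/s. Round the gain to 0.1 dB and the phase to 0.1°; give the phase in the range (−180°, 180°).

At ω = 5 rad/s:
pole (1 + j5·0.02) = 1 + j0.1 → |·| ≈ 1.005, ∠ ≈ 5.71°
pole (1 + j5·0.0005) = 1 + j0.0025 → |·| ≈ 1, ∠ ≈ 0.14°
|H| = 0.0002 · 1 / (1.005 · 1) ≈ 0.000199
Gain = 20 log₁₀(0.000199) ≈ -74.02 dB
∠H = (0°) − (5.71° + 0.14°) = -5.85°

At ω = 50 rad/s:
pole (1 + j50·0.02) = 1 + j1 → |·| ≈ 1.4142, ∠ ≈ 45.00°
pole (1 + j50·0.0005) = 1 + j0.025 → |·| ≈ 1.0003, ∠ ≈ 1.43°
|H| = 0.0002 · 1 / (1.4142 · 1.0003) ≈ 0.00014138
Gain = 20 log₁₀(0.00014138) ≈ -76.99 dB
∠H = (0°) − (45.00° + 1.43°) = -46.43°

ω = 5: -74.0 dB, -5.9°; ω = 50: -77.0 dB, -46.4°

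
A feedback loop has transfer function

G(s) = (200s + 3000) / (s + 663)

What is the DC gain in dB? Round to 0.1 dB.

13.1 dB

G(0) = 3000 / 663 ≈ 4.5249
20 log₁₀(4.5249) ≈ 13.11 dB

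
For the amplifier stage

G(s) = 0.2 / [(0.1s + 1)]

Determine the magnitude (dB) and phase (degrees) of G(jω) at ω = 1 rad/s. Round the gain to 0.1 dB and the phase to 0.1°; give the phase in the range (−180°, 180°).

At ω = 1 rad/s:
pole (1 + j1·0.1) = 1 + j0.1 → |·| ≈ 1.005, ∠ ≈ 5.71°
|G| = 0.2 · 1 / (1.005) ≈ 0.199
Gain = 20 log₁₀(0.199) ≈ -14.02 dB
∠G = (0°) − (5.71°) = -5.71°

-14.0 dB, -5.7°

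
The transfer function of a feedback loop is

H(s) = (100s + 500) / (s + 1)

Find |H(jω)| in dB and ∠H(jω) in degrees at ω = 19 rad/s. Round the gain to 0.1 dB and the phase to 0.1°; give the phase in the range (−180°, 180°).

40.3 dB, -11.7°

Substitute s = j19:
Numerator: 100(j19) + 500 = 500 + j1900
Denominator: (j19) + 1 = 1 + j19
|N| = √(500² + 1900²) ≈ 1964.7, ∠N ≈ 75.26°
|D| = √(1² + 19²) ≈ 19.026, ∠D ≈ 86.99°
|H| = 1964.7 / 19.026 ≈ 103.26
Gain = 20 log₁₀(103.26) ≈ 40.28 dB
∠H = 75.26° − 86.99° = -11.73°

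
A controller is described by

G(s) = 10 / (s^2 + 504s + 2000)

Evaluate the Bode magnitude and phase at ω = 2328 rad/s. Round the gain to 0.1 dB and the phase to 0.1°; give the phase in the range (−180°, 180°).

Substitute s = j2328:
Numerator: 10 = 10 + j0
Denominator: (j2328)^2 + 504(j2328) + 2000 = -5417584 + j1173312
|N| = √(10² + 0²) ≈ 10, ∠N ≈ 0.00°
|D| = √(5417584² + 1173312²) ≈ 5.5432e+06, ∠D ≈ 167.78°
|G| = 10 / 5.5432e+06 ≈ 1.804e-06
Gain = 20 log₁₀(1.804e-06) ≈ -114.88 dB
∠G = 0.00° − 167.78° = -167.78°

-114.9 dB, -167.8°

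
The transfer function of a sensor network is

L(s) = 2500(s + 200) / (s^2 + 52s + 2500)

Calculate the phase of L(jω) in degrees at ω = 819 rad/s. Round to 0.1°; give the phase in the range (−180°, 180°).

At s = jω = j819:
zero (s+200): 200 + j819 → |·| = √(200²+819²) = √710761 ≈ 843.07, ∠ = arctan(819/200) ≈ 76.28°
quadratic: (j819)² + 52·j819 + 2500 = -668261 + j42588 → |·| ≈ 6.6962e+05, ∠ ≈ 176.35°
∠L = 76.28° − 176.35° = -100.07°

-100.1°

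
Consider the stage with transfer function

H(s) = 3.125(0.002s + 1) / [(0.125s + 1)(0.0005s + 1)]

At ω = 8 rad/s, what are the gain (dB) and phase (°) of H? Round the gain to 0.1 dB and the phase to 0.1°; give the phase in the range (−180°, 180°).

6.9 dB, -44.3°

At ω = 8 rad/s:
zero (1 + j8·0.002) = 1 + j0.016 → |·| ≈ 1.0001, ∠ ≈ 0.92°
pole (1 + j8·0.125) = 1 + j1 → |·| ≈ 1.4142, ∠ ≈ 45.00°
pole (1 + j8·0.0005) = 1 + j0.004 → |·| ≈ 1, ∠ ≈ 0.23°
|H| = 3.125 · 1.0001 / (1.4142 · 1) ≈ 2.21
Gain = 20 log₁₀(2.21) ≈ 6.89 dB
∠H = (0.92°) − (45.00° + 0.23°) = -44.31°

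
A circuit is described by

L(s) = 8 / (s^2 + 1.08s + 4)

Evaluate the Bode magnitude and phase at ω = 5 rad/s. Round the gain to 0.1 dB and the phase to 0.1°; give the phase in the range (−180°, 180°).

At s = jω = j5:
quadratic: (j5)² + 1.08·j5 + 4 = -21 + j5.4 → |·| ≈ 21.683, ∠ ≈ 165.58°
|L| = 8 / 21.683 ≈ 0.36895
Gain = 20 log₁₀(0.36895) ≈ -8.66 dB
∠L = 0.00° − 165.58° = -165.58°

-8.7 dB, -165.6°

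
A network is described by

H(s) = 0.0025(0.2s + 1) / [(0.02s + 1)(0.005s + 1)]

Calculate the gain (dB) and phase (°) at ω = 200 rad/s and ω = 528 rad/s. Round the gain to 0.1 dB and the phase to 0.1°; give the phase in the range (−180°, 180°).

At ω = 200 rad/s:
zero (1 + j200·0.2) = 1 + j40 → |·| ≈ 40.012, ∠ ≈ 88.57°
pole (1 + j200·0.02) = 1 + j4 → |·| ≈ 4.1231, ∠ ≈ 75.96°
pole (1 + j200·0.005) = 1 + j1 → |·| ≈ 1.4142, ∠ ≈ 45.00°
|H| = 0.0025 · 40.012 / (4.1231 · 1.4142) ≈ 0.017155
Gain = 20 log₁₀(0.017155) ≈ -35.31 dB
∠H = (88.57°) − (75.96° + 45.00°) = -32.39°

At ω = 528 rad/s:
zero (1 + j528·0.2) = 1 + j105.6 → |·| ≈ 105.6, ∠ ≈ 89.46°
pole (1 + j528·0.02) = 1 + j10.56 → |·| ≈ 10.607, ∠ ≈ 84.59°
pole (1 + j528·0.005) = 1 + j2.64 → |·| ≈ 2.823, ∠ ≈ 69.25°
|H| = 0.0025 · 105.6 / (10.607 · 2.823) ≈ 0.0088166
Gain = 20 log₁₀(0.0088166) ≈ -41.09 dB
∠H = (89.46°) − (84.59° + 69.25°) = -64.38°

ω = 200: -35.3 dB, -32.4°; ω = 528: -41.1 dB, -64.4°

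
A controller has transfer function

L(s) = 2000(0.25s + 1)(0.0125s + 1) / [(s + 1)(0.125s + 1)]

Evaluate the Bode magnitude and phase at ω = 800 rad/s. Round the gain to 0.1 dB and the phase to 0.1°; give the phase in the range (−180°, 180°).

At ω = 800 rad/s:
zero (1 + j800·0.25) = 1 + j200 → |·| ≈ 200, ∠ ≈ 89.71°
zero (1 + j800·0.0125) = 1 + j10 → |·| ≈ 10.05, ∠ ≈ 84.29°
pole (1 + j800·1) = 1 + j800 → |·| ≈ 800, ∠ ≈ 89.93°
pole (1 + j800·0.125) = 1 + j100 → |·| ≈ 100, ∠ ≈ 89.43°
|L| = 2000 · 200 · 10.05 / (800 · 100) ≈ 50.25
Gain = 20 log₁₀(50.25) ≈ 34.02 dB
∠L = (89.71° + 84.29°) − (89.93° + 89.43°) = -5.36°

34.0 dB, -5.4°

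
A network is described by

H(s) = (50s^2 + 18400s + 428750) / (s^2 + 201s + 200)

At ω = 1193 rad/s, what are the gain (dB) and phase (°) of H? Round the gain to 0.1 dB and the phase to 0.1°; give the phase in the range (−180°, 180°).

Substitute s = j1193:
Numerator: 50(j1193)^2 + 18400(j1193) + 428750 = -70733700 + j21951200
Denominator: (j1193)^2 + 201(j1193) + 200 = -1423049 + j239793
|N| = √(70733700² + 21951200²) ≈ 7.4062e+07, ∠N ≈ 162.76°
|D| = √(1423049² + 239793²) ≈ 1.4431e+06, ∠D ≈ 170.44°
|H| = 7.4062e+07 / 1.4431e+06 ≈ 51.321
Gain = 20 log₁₀(51.321) ≈ 34.21 dB
∠H = 162.76° − 170.44° = -7.68°

34.2 dB, -7.7°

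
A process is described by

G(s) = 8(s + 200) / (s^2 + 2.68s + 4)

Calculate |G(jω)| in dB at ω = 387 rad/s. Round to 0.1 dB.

At s = jω = j387:
zero (s+200): 200 + j387 → |·| = √(200²+387²) = √189769 ≈ 435.62, ∠ = arctan(387/200) ≈ 62.67°
quadratic: (j387)² + 2.68·j387 + 4 = -149765 + j1037.16 → |·| ≈ 1.4977e+05, ∠ ≈ 179.60°
|G| = 8 · 435.62 / 1.4977e+05 ≈ 0.023269
Gain = 20 log₁₀(0.023269) ≈ -32.66 dB

-32.7 dB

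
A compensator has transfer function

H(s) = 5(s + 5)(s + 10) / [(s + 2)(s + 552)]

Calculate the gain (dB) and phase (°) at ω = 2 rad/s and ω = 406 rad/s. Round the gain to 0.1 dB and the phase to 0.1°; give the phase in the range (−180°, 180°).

At s = jω = j2:
zero (s+5): 5 + j2 → |·| = √(5²+2²) = √29 ≈ 5.3852, ∠ = arctan(2/5) ≈ 21.80°
zero (s+10): 10 + j2 → |·| = √(10²+2²) = √104 ≈ 10.198, ∠ = arctan(2/10) ≈ 11.31°
pole (s+2): 2 + j2 → |·| = √(2²+2²) = √8 ≈ 2.8284, ∠ = arctan(2/2) ≈ 45.00°
pole (s+552): 552 + j2 → |·| = √(552²+2²) = √304708 ≈ 552, ∠ = arctan(2/552) ≈ 0.21°
|H| = 5 · 54.918 / 1561.3 ≈ 0.17587
Gain = 20 log₁₀(0.17587) ≈ -15.10 dB
∠H = 33.11° − 45.21° = -12.10°

At s = jω = j406:
zero (s+5): 5 + j406 → |·| = √(5²+406²) = √164861 ≈ 406.03, ∠ = arctan(406/5) ≈ 89.29°
zero (s+10): 10 + j406 → |·| = √(10²+406²) = √164936 ≈ 406.12, ∠ = arctan(406/10) ≈ 88.59°
pole (s+2): 2 + j406 → |·| = √(2²+406²) = √164840 ≈ 406, ∠ = arctan(406/2) ≈ 89.72°
pole (s+552): 552 + j406 → |·| = √(552²+406²) = √469540 ≈ 685.23, ∠ = arctan(406/552) ≈ 36.33°
|H| = 5 · 1.649e+05 / 2.782e+05 ≈ 2.9637
Gain = 20 log₁₀(2.9637) ≈ 9.44 dB
∠H = 177.88° − 126.05° = 51.83°

ω = 2: -15.1 dB, -12.1°; ω = 406: 9.4 dB, 51.8°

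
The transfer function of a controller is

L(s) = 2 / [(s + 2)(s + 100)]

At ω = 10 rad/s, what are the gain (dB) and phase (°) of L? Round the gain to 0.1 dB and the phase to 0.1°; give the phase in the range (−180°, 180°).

At s = jω = j10:
pole (s+2): 2 + j10 → |·| = √(2²+10²) = √104 ≈ 10.198, ∠ = arctan(10/2) ≈ 78.69°
pole (s+100): 100 + j10 → |·| = √(100²+10²) = √10100 ≈ 100.5, ∠ = arctan(10/100) ≈ 5.71°
|L| = 2 / 1024.9 ≈ 0.0019514
Gain = 20 log₁₀(0.0019514) ≈ -54.19 dB
∠L = 0.00° − 84.40° = -84.40°

-54.2 dB, -84.4°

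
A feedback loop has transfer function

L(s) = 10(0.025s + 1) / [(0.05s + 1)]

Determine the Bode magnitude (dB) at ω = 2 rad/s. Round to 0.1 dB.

20.0 dB

At ω = 2 rad/s:
zero (1 + j2·0.025) = 1 + j0.05 → |·| ≈ 1.0012, ∠ ≈ 2.86°
pole (1 + j2·0.05) = 1 + j0.1 → |·| ≈ 1.005, ∠ ≈ 5.71°
|L| = 10 · 1.0012 / (1.005) ≈ 9.9622
Gain = 20 log₁₀(9.9622) ≈ 19.97 dB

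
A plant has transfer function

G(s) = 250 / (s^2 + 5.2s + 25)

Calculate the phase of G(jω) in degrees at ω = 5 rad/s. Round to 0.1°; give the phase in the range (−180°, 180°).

At s = jω = j5:
quadratic: (j5)² + 5.2·j5 + 25 = 0 + j26 → |·| ≈ 26, ∠ ≈ 90.00°
∠G = 0.00° − 90.00° = -90.00°

-90.0°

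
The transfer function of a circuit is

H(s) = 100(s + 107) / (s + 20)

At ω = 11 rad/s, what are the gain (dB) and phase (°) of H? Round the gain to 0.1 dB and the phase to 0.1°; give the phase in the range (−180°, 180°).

At s = jω = j11:
zero (s+107): 107 + j11 → |·| = √(107²+11²) = √11570 ≈ 107.56, ∠ = arctan(11/107) ≈ 5.87°
pole (s+20): 20 + j11 → |·| = √(20²+11²) = √521 ≈ 22.825, ∠ = arctan(11/20) ≈ 28.81°
|H| = 100 · 107.56 / 22.825 ≈ 471.24
Gain = 20 log₁₀(471.24) ≈ 53.46 dB
∠H = 5.87° − 28.81° = -22.94°

53.5 dB, -22.9°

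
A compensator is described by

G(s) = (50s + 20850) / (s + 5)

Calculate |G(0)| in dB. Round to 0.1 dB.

G(0) = 20850 / 5 = 4170
20 log₁₀(4170) ≈ 72.40 dB

72.4 dB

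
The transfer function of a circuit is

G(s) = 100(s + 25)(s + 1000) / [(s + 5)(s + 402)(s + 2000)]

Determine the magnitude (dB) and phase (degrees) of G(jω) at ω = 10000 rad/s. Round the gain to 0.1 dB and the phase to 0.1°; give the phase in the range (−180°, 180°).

At s = jω = j10000:
zero (s+25): 25 + j10000 → |·| = √(25²+10000²) = √100000625 ≈ 10000, ∠ = arctan(10000/25) ≈ 89.86°
zero (s+1000): 1000 + j10000 → |·| = √(1000²+10000²) = √101000000 ≈ 10050, ∠ = arctan(10000/1000) ≈ 84.29°
pole (s+5): 5 + j10000 → |·| = √(5²+10000²) = √100000025 ≈ 10000, ∠ = arctan(10000/5) ≈ 89.97°
pole (s+402): 402 + j10000 → |·| = √(402²+10000²) = √100161604 ≈ 10008, ∠ = arctan(10000/402) ≈ 87.70°
pole (s+2000): 2000 + j10000 → |·| = √(2000²+10000²) = √104000000 ≈ 10198, ∠ = arctan(10000/2000) ≈ 78.69°
|G| = 100 · 1.005e+08 / 1.0206e+12 ≈ 0.0098471
Gain = 20 log₁₀(0.0098471) ≈ -40.13 dB
∠G = 174.15° − 256.36° = -82.21°

-40.1 dB, -82.2°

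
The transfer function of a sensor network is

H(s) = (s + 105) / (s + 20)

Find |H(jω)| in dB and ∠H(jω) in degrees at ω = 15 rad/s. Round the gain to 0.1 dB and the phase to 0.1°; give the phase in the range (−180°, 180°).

At s = jω = j15:
zero (s+105): 105 + j15 → |·| = √(105²+15²) = √11250 ≈ 106.07, ∠ = arctan(15/105) ≈ 8.13°
pole (s+20): 20 + j15 → |·| = √(20²+15²) = √625 ≈ 25, ∠ = arctan(15/20) ≈ 36.87°
|H| = 1 · 106.07 / 25 ≈ 4.2428
Gain = 20 log₁₀(4.2428) ≈ 12.55 dB
∠H = 8.13° − 36.87° = -28.74°

12.6 dB, -28.7°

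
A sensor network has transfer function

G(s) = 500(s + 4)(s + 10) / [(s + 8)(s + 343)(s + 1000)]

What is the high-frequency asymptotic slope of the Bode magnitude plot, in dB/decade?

-20 dB/decade

Each pole contributes −20 dB/decade at high frequency; each zero contributes +20 dB/decade.
Net: 2 zero(s) − 3 pole(s) → -20 dB/decade.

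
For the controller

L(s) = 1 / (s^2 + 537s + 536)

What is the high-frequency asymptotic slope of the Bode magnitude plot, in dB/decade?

Each pole contributes −20 dB/decade at high frequency; each zero contributes +20 dB/decade.
Net: 0 zero(s) − 2 pole(s) → -40 dB/decade.

-40 dB/decade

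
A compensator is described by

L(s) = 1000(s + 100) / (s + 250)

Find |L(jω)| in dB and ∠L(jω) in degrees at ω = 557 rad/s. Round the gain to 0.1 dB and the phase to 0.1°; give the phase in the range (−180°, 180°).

59.3 dB, 14.0°

At s = jω = j557:
zero (s+100): 100 + j557 → |·| = √(100²+557²) = √320249 ≈ 565.91, ∠ = arctan(557/100) ≈ 79.82°
pole (s+250): 250 + j557 → |·| = √(250²+557²) = √372749 ≈ 610.53, ∠ = arctan(557/250) ≈ 65.83°
|L| = 1000 · 565.91 / 610.53 ≈ 926.92
Gain = 20 log₁₀(926.92) ≈ 59.34 dB
∠L = 79.82° − 65.83° = 13.99°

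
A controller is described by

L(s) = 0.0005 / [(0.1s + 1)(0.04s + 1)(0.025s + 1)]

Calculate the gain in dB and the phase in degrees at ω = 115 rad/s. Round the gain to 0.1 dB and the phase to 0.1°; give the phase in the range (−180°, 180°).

At ω = 115 rad/s:
pole (1 + j115·0.1) = 1 + j11.5 → |·| ≈ 11.543, ∠ ≈ 85.03°
pole (1 + j115·0.04) = 1 + j4.6 → |·| ≈ 4.7074, ∠ ≈ 77.74°
pole (1 + j115·0.025) = 1 + j2.875 → |·| ≈ 3.0439, ∠ ≈ 70.82°
|L| = 0.0005 · 1 / (11.543 · 4.7074 · 3.0439) ≈ 3.023e-06
Gain = 20 log₁₀(3.023e-06) ≈ -110.39 dB
∠L = (0°) − (85.03° + 77.74° + 70.82°) = -233.59° ≡ 126.41° (principal value)

-110.4 dB, 126.4°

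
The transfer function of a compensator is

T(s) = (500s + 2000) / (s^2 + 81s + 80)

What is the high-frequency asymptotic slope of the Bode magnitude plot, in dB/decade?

-20 dB/decade

Each pole contributes −20 dB/decade at high frequency; each zero contributes +20 dB/decade.
Net: 1 zero(s) − 2 pole(s) → -20 dB/decade.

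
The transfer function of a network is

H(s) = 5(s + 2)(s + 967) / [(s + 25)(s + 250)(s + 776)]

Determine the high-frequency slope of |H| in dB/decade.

Each pole contributes −20 dB/decade at high frequency; each zero contributes +20 dB/decade.
Net: 2 zero(s) − 3 pole(s) → -20 dB/decade.

-20 dB/decade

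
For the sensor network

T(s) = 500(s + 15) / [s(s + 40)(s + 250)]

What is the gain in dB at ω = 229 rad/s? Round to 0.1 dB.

At s = jω = j229:
zero (s+15): 15 + j229 → |·| = √(15²+229²) = √52666 ≈ 229.49, ∠ = arctan(229/15) ≈ 86.25°
pole (s+40): 40 + j229 → |·| = √(40²+229²) = √54041 ≈ 232.47, ∠ = arctan(229/40) ≈ 80.09°
pole (s+250): 250 + j229 → |·| = √(250²+229²) = √114941 ≈ 339.03, ∠ = arctan(229/250) ≈ 42.49°
pole at origin: |s| = 229, ∠ = 90.00° (in denominator)
|T| = 500 · 229.49 / 1.8048e+07 ≈ 0.0063578
Gain = 20 log₁₀(0.0063578) ≈ -43.93 dB

-43.9 dB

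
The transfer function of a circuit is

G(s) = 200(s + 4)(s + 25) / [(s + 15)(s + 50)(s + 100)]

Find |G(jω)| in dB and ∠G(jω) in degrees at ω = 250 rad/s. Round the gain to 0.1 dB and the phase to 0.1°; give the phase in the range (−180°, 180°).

-2.7 dB, -60.1°

At s = jω = j250:
zero (s+4): 4 + j250 → |·| = √(4²+250²) = √62516 ≈ 250.03, ∠ = arctan(250/4) ≈ 89.08°
zero (s+25): 25 + j250 → |·| = √(25²+250²) = √63125 ≈ 251.25, ∠ = arctan(250/25) ≈ 84.29°
pole (s+15): 15 + j250 → |·| = √(15²+250²) = √62725 ≈ 250.45, ∠ = arctan(250/15) ≈ 86.57°
pole (s+50): 50 + j250 → |·| = √(50²+250²) = √65000 ≈ 254.95, ∠ = arctan(250/50) ≈ 78.69°
pole (s+100): 100 + j250 → |·| = √(100²+250²) = √72500 ≈ 269.26, ∠ = arctan(250/100) ≈ 68.20°
|G| = 200 · 62820 / 1.7193e+07 ≈ 0.73076
Gain = 20 log₁₀(0.73076) ≈ -2.72 dB
∠G = 173.37° − 233.46° = -60.09°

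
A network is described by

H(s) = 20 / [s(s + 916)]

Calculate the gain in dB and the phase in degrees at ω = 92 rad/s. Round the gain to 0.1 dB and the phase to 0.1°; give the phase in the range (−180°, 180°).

-72.5 dB, -95.7°

At s = jω = j92:
pole (s+916): 916 + j92 → |·| = √(916²+92²) = √847520 ≈ 920.61, ∠ = arctan(92/916) ≈ 5.74°
pole at origin: |s| = 92, ∠ = 90.00° (in denominator)
|H| = 20 / 84696 ≈ 0.00023614
Gain = 20 log₁₀(0.00023614) ≈ -72.54 dB
∠H = 0.00° − 95.74° = -95.74°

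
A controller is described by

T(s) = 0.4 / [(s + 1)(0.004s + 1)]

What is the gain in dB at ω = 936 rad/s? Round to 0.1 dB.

At ω = 936 rad/s:
pole (1 + j936·1) = 1 + j936 → |·| ≈ 936, ∠ ≈ 89.94°
pole (1 + j936·0.004) = 1 + j3.744 → |·| ≈ 3.8752, ∠ ≈ 75.05°
|T| = 0.4 · 1 / (936 · 3.8752) ≈ 0.00011028
Gain = 20 log₁₀(0.00011028) ≈ -79.15 dB

-79.2 dB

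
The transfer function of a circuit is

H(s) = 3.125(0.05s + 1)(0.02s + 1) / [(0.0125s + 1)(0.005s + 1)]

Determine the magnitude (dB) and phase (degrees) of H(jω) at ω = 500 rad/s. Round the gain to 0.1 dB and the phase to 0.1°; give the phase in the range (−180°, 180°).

33.3 dB, 22.9°

At ω = 500 rad/s:
zero (1 + j500·0.05) = 1 + j25 → |·| ≈ 25.02, ∠ ≈ 87.71°
zero (1 + j500·0.02) = 1 + j10 → |·| ≈ 10.05, ∠ ≈ 84.29°
pole (1 + j500·0.0125) = 1 + j6.25 → |·| ≈ 6.3295, ∠ ≈ 80.91°
pole (1 + j500·0.005) = 1 + j2.5 → |·| ≈ 2.6926, ∠ ≈ 68.20°
|H| = 3.125 · 25.02 · 10.05 / (6.3295 · 2.6926) ≈ 46.106
Gain = 20 log₁₀(46.106) ≈ 33.28 dB
∠H = (87.71° + 84.29°) − (80.91° + 68.20°) = 22.89°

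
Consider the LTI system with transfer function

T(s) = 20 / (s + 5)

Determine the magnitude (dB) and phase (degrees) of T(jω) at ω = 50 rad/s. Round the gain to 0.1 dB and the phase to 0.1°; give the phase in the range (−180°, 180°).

Substitute s = j50:
Numerator: 20 = 20 + j0
Denominator: (j50) + 5 = 5 + j50
|N| = √(20² + 0²) ≈ 20, ∠N ≈ 0.00°
|D| = √(5² + 50²) ≈ 50.249, ∠D ≈ 84.29°
|T| = 20 / 50.249 ≈ 0.39802
Gain = 20 log₁₀(0.39802) ≈ -8.00 dB
∠T = 0.00° − 84.29° = -84.29°

-8.0 dB, -84.3°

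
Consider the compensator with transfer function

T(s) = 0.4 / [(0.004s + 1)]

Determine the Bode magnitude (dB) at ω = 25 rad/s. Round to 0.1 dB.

-8.0 dB

At ω = 25 rad/s:
pole (1 + j25·0.004) = 1 + j0.1 → |·| ≈ 1.005, ∠ ≈ 5.71°
|T| = 0.4 · 1 / (1.005) ≈ 0.39801
Gain = 20 log₁₀(0.39801) ≈ -8.00 dB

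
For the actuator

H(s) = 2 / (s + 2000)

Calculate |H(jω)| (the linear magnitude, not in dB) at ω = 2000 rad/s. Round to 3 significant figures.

Substitute s = j2000:
Numerator: 2 = 2 + j0
Denominator: (j2000) + 2000 = 2000 + j2000
|N| = √(2² + 0²) ≈ 2, ∠N ≈ 0.00°
|D| = √(2000² + 2000²) ≈ 2828.4, ∠D ≈ 45.00°
|H| = 2 / 2828.4 ≈ 0.00070711

0.000707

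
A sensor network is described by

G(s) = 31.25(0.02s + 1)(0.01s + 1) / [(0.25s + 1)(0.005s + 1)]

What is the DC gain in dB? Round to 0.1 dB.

G(0) = 31.25 · 1 / 1 = 31.25
20 log₁₀(31.25) ≈ 29.90 dB

29.9 dB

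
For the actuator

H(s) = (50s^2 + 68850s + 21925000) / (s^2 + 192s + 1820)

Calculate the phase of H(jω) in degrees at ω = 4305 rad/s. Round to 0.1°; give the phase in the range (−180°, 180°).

Substitute s = j4305:
Numerator: 50(j4305)^2 + 68850(j4305) + 21925000 = -904726250 + j296399250
Denominator: (j4305)^2 + 192(j4305) + 1820 = -18531205 + j826560
|N| = √(904726250² + 296399250²) ≈ 9.5204e+08, ∠N ≈ 161.86°
|D| = √(18531205² + 826560²) ≈ 1.855e+07, ∠D ≈ 177.45°
∠H = 161.86° − 177.45° = -15.59°

-15.6°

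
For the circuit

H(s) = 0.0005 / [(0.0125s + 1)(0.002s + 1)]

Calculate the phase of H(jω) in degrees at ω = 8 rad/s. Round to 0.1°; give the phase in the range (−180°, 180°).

At ω = 8 rad/s:
pole (1 + j8·0.0125) = 1 + j0.1 → |·| ≈ 1.005, ∠ ≈ 5.71°
pole (1 + j8·0.002) = 1 + j0.016 → |·| ≈ 1.0001, ∠ ≈ 0.92°
∠H = (0°) − (5.71° + 0.92°) = -6.63°

-6.6°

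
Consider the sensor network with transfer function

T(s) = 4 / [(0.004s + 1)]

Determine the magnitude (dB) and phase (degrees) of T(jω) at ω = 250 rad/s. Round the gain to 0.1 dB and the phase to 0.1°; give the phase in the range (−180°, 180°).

At ω = 250 rad/s:
pole (1 + j250·0.004) = 1 + j1 → |·| ≈ 1.4142, ∠ ≈ 45.00°
|T| = 4 · 1 / (1.4142) ≈ 2.8285
Gain = 20 log₁₀(2.8285) ≈ 9.03 dB
∠T = (0°) − (45.00°) = -45.00°

9.0 dB, -45.0°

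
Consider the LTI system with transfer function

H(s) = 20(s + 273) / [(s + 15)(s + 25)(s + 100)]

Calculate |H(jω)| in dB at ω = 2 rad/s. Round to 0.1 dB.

At s = jω = j2:
zero (s+273): 273 + j2 → |·| = √(273²+2²) = √74533 ≈ 273.01, ∠ = arctan(2/273) ≈ 0.42°
pole (s+15): 15 + j2 → |·| = √(15²+2²) = √229 ≈ 15.133, ∠ = arctan(2/15) ≈ 7.59°
pole (s+25): 25 + j2 → |·| = √(25²+2²) = √629 ≈ 25.08, ∠ = arctan(2/25) ≈ 4.57°
pole (s+100): 100 + j2 → |·| = √(100²+2²) = √10004 ≈ 100.02, ∠ = arctan(2/100) ≈ 1.15°
|H| = 20 · 273.01 / 37961 ≈ 0.14384
Gain = 20 log₁₀(0.14384) ≈ -16.84 dB

-16.8 dB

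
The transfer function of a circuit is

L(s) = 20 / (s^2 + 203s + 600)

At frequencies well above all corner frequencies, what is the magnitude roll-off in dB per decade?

Each pole contributes −20 dB/decade at high frequency; each zero contributes +20 dB/decade.
Net: 0 zero(s) − 2 pole(s) → -40 dB/decade.

-40 dB/decade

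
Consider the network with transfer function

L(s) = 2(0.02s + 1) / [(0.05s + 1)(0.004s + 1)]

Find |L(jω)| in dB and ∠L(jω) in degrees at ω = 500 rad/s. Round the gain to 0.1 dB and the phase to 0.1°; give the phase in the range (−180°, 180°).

At ω = 500 rad/s:
zero (1 + j500·0.02) = 1 + j10 → |·| ≈ 10.05, ∠ ≈ 84.29°
pole (1 + j500·0.05) = 1 + j25 → |·| ≈ 25.02, ∠ ≈ 87.71°
pole (1 + j500·0.004) = 1 + j2 → |·| ≈ 2.2361, ∠ ≈ 63.43°
|L| = 2 · 10.05 / (25.02 · 2.2361) ≈ 0.35927
Gain = 20 log₁₀(0.35927) ≈ -8.89 dB
∠L = (84.29°) − (87.71° + 63.43°) = -66.85°

-8.9 dB, -66.9°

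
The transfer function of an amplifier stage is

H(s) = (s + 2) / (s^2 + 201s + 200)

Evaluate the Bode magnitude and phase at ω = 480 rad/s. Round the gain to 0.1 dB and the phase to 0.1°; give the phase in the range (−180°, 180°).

Substitute s = j480:
Numerator: (j480) + 2 = 2 + j480
Denominator: (j480)^2 + 201(j480) + 200 = -230200 + j96480
|N| = √(2² + 480²) ≈ 480, ∠N ≈ 89.76°
|D| = √(230200² + 96480²) ≈ 2.496e+05, ∠D ≈ 157.26°
|H| = 480 / 2.496e+05 ≈ 0.0019231
Gain = 20 log₁₀(0.0019231) ≈ -54.32 dB
∠H = 89.76° − 157.26° = -67.50°

-54.3 dB, -67.5°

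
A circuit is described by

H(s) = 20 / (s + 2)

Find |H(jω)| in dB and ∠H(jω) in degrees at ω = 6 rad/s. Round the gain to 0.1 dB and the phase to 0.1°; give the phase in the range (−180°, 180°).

Substitute s = j6:
Numerator: 20 = 20 + j0
Denominator: (j6) + 2 = 2 + j6
|N| = √(20² + 0²) ≈ 20, ∠N ≈ 0.00°
|D| = √(2² + 6²) ≈ 6.3246, ∠D ≈ 71.57°
|H| = 20 / 6.3246 ≈ 3.1623
Gain = 20 log₁₀(3.1623) ≈ 10.00 dB
∠H = 0.00° − 71.57° = -71.57°

10.0 dB, -71.6°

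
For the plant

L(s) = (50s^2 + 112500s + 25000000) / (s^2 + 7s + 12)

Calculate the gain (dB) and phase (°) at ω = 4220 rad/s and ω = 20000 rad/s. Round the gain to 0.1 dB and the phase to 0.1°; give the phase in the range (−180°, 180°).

Substitute s = j4220:
Numerator: 50(j4220)^2 + 112500(j4220) + 25000000 = -865420000 + j474750000
Denominator: (j4220)^2 + 7(j4220) + 12 = -17808388 + j29540
|N| = √(865420000² + 474750000²) ≈ 9.8709e+08, ∠N ≈ 151.25°
|D| = √(17808388² + 29540²) ≈ 1.7808e+07, ∠D ≈ 179.90°
|L| = 9.8709e+08 / 1.7808e+07 ≈ 55.43
Gain = 20 log₁₀(55.43) ≈ 34.87 dB
∠L = 151.25° − 179.90° = -28.65°

Substitute s = j20000:
Numerator: 50(j20000)^2 + 112500(j20000) + 25000000 = -19975000000 + j2250000000
Denominator: (j20000)^2 + 7(j20000) + 12 = -399999988 + j140000
|N| = √(19975000000² + 2250000000²) ≈ 2.0101e+10, ∠N ≈ 173.57°
|D| = √(399999988² + 140000²) ≈ 4e+08, ∠D ≈ 179.98°
|L| = 2.0101e+10 / 4e+08 ≈ 50.252
Gain = 20 log₁₀(50.252) ≈ 34.02 dB
∠L = 173.57° − 179.98° = -6.41°

ω = 4220: 34.9 dB, -28.7°; ω = 20000: 34.0 dB, -6.4°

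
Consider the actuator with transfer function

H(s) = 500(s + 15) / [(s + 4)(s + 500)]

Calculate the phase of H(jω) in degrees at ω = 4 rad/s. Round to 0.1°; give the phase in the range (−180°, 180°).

At s = jω = j4:
zero (s+15): 15 + j4 → |·| = √(15²+4²) = √241 ≈ 15.524, ∠ = arctan(4/15) ≈ 14.93°
pole (s+4): 4 + j4 → |·| = √(4²+4²) = √32 ≈ 5.6569, ∠ = arctan(4/4) ≈ 45.00°
pole (s+500): 500 + j4 → |·| = √(500²+4²) = √250016 ≈ 500.02, ∠ = arctan(4/500) ≈ 0.46°
∠H = 14.93° − 45.46° = -30.53°

-30.5°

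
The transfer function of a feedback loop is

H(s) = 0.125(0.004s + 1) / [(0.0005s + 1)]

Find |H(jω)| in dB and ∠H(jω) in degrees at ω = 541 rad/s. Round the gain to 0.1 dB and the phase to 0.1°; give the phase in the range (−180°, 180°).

-10.8 dB, 50.1°

At ω = 541 rad/s:
zero (1 + j541·0.004) = 1 + j2.164 → |·| ≈ 2.3839, ∠ ≈ 65.20°
pole (1 + j541·0.0005) = 1 + j0.2705 → |·| ≈ 1.0359, ∠ ≈ 15.14°
|H| = 0.125 · 2.3839 / (1.0359) ≈ 0.28766
Gain = 20 log₁₀(0.28766) ≈ -10.82 dB
∠H = (65.20°) − (15.14°) = 50.06°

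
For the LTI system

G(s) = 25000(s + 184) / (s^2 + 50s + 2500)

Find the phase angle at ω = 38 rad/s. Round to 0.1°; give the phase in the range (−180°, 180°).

-49.3°

At s = jω = j38:
zero (s+184): 184 + j38 → |·| = √(184²+38²) = √35300 ≈ 187.88, ∠ = arctan(38/184) ≈ 11.67°
quadratic: (j38)² + 50·j38 + 2500 = 1056 + j1900 → |·| ≈ 2173.7, ∠ ≈ 60.94°
∠G = 11.67° − 60.94° = -49.27°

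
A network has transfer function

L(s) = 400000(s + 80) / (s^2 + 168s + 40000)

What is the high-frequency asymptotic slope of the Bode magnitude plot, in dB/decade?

-20 dB/decade

Each pole contributes −20 dB/decade at high frequency; each zero contributes +20 dB/decade.
Net: 1 zero(s) − 2 pole(s) → -20 dB/decade.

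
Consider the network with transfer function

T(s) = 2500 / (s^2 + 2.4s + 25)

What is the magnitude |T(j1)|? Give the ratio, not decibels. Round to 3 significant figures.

At s = jω = j1:
quadratic: (j1)² + 2.4·j1 + 25 = 24 + j2.4 → |·| ≈ 24.12, ∠ ≈ 5.71°
|T| = 2500 / 24.12 ≈ 103.65

104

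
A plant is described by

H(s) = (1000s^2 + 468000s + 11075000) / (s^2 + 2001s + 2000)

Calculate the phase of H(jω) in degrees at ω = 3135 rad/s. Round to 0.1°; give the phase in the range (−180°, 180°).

Substitute s = j3135:
Numerator: 1000(j3135)^2 + 468000(j3135) + 11075000 = -9817150000 + j1467180000
Denominator: (j3135)^2 + 2001(j3135) + 2000 = -9826225 + j6273135
|N| = √(9817150000² + 1467180000²) ≈ 9.9262e+09, ∠N ≈ 171.50°
|D| = √(9826225² + 6273135²) ≈ 1.1658e+07, ∠D ≈ 147.45°
∠H = 171.50° − 147.45° = 24.05°

24.1°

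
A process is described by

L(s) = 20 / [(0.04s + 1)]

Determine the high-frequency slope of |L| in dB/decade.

-20 dB/decade

Each pole contributes −20 dB/decade at high frequency; each zero contributes +20 dB/decade.
Net: 0 zero(s) − 1 pole(s) → -20 dB/decade.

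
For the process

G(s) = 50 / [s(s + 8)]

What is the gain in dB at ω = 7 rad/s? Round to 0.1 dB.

At s = jω = j7:
pole (s+8): 8 + j7 → |·| = √(8²+7²) = √113 ≈ 10.63, ∠ = arctan(7/8) ≈ 41.19°
pole at origin: |s| = 7, ∠ = 90.00° (in denominator)
|G| = 50 / 74.41 ≈ 0.67195
Gain = 20 log₁₀(0.67195) ≈ -3.45 dB

-3.5 dB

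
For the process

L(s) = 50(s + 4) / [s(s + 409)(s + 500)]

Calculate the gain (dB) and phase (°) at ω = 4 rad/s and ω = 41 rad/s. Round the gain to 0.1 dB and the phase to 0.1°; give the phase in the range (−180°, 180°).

At s = jω = j4:
zero (s+4): 4 + j4 → |·| = √(4²+4²) = √32 ≈ 5.6569, ∠ = arctan(4/4) ≈ 45.00°
pole (s+409): 409 + j4 → |·| = √(409²+4²) = √167297 ≈ 409.02, ∠ = arctan(4/409) ≈ 0.56°
pole (s+500): 500 + j4 → |·| = √(500²+4²) = √250016 ≈ 500.02, ∠ = arctan(4/500) ≈ 0.46°
pole at origin: |s| = 4, ∠ = 90.00° (in denominator)
|L| = 50 · 5.6569 / 8.1807e+05 ≈ 0.00034575
Gain = 20 log₁₀(0.00034575) ≈ -69.22 dB
∠L = 45.00° − 91.02° = -46.02°

At s = jω = j41:
zero (s+4): 4 + j41 → |·| = √(4²+41²) = √1697 ≈ 41.195, ∠ = arctan(41/4) ≈ 84.43°
pole (s+409): 409 + j41 → |·| = √(409²+41²) = √168962 ≈ 411.05, ∠ = arctan(41/409) ≈ 5.72°
pole (s+500): 500 + j41 → |·| = √(500²+41²) = √251681 ≈ 501.68, ∠ = arctan(41/500) ≈ 4.69°
pole at origin: |s| = 41, ∠ = 90.00° (in denominator)
|L| = 50 · 41.195 / 8.4548e+06 ≈ 0.00024362
Gain = 20 log₁₀(0.00024362) ≈ -72.27 dB
∠L = 84.43° − 100.41° = -15.98°

ω = 4: -69.2 dB, -46.0°; ω = 41: -72.3 dB, -16.0°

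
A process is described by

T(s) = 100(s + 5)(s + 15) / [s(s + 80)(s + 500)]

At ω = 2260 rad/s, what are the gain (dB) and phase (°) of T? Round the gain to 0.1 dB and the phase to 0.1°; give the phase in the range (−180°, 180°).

At s = jω = j2260:
zero (s+5): 5 + j2260 → |·| = √(5²+2260²) = √5107625 ≈ 2260, ∠ = arctan(2260/5) ≈ 89.87°
zero (s+15): 15 + j2260 → |·| = √(15²+2260²) = √5107825 ≈ 2260, ∠ = arctan(2260/15) ≈ 89.62°
pole (s+80): 80 + j2260 → |·| = √(80²+2260²) = √5114000 ≈ 2261.4, ∠ = arctan(2260/80) ≈ 87.97°
pole (s+500): 500 + j2260 → |·| = √(500²+2260²) = √5357600 ≈ 2314.6, ∠ = arctan(2260/500) ≈ 77.52°
pole at origin: |s| = 2260, ∠ = 90.00° (in denominator)
|T| = 100 · 5.1076e+06 / 1.1829e+10 ≈ 0.043179
Gain = 20 log₁₀(0.043179) ≈ -27.29 dB
∠T = 179.49° − 255.49° = -76.00°

-27.3 dB, -76.0°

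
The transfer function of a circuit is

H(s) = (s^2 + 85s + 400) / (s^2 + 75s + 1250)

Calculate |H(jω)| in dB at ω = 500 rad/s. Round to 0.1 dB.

Substitute s = j500:
Numerator: (j500)^2 + 85(j500) + 400 = -249600 + j42500
Denominator: (j500)^2 + 75(j500) + 1250 = -248750 + j37500
|N| = √(249600² + 42500²) ≈ 2.5319e+05, ∠N ≈ 170.34°
|D| = √(248750² + 37500²) ≈ 2.5156e+05, ∠D ≈ 171.43°
|H| = 2.5319e+05 / 2.5156e+05 ≈ 1.0065
Gain = 20 log₁₀(1.0065) ≈ 0.06 dB

0.1 dB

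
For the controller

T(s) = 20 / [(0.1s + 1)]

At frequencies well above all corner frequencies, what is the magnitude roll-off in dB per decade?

Each pole contributes −20 dB/decade at high frequency; each zero contributes +20 dB/decade.
Net: 0 zero(s) − 1 pole(s) → -20 dB/decade.

-20 dB/decade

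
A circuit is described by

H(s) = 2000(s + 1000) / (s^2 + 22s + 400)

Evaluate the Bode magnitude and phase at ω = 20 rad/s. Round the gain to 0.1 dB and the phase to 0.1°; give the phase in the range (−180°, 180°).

73.2 dB, -88.9°

At s = jω = j20:
zero (s+1000): 1000 + j20 → |·| = √(1000²+20²) = √1000400 ≈ 1000.2, ∠ = arctan(20/1000) ≈ 1.15°
quadratic: (j20)² + 22·j20 + 400 = 0 + j440 → |·| ≈ 440, ∠ ≈ 90.00°
|H| = 2000 · 1000.2 / 440 ≈ 4546.4
Gain = 20 log₁₀(4546.4) ≈ 73.15 dB
∠H = 1.15° − 90.00° = -88.85°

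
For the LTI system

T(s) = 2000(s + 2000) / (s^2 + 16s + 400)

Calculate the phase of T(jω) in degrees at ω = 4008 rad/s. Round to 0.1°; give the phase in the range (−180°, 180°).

-116.3°

At s = jω = j4008:
zero (s+2000): 2000 + j4008 → |·| = √(2000²+4008²) = √20064064 ≈ 4479.3, ∠ = arctan(4008/2000) ≈ 63.48°
quadratic: (j4008)² + 16·j4008 + 400 = -16063664 + j64128 → |·| ≈ 1.6064e+07, ∠ ≈ 179.77°
∠T = 63.48° − 179.77° = -116.29°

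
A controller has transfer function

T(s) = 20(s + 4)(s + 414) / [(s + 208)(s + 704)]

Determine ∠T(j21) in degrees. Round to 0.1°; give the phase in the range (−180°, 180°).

At s = jω = j21:
zero (s+4): 4 + j21 → |·| = √(4²+21²) = √457 ≈ 21.378, ∠ = arctan(21/4) ≈ 79.22°
zero (s+414): 414 + j21 → |·| = √(414²+21²) = √171837 ≈ 414.53, ∠ = arctan(21/414) ≈ 2.90°
pole (s+208): 208 + j21 → |·| = √(208²+21²) = √43705 ≈ 209.06, ∠ = arctan(21/208) ≈ 5.77°
pole (s+704): 704 + j21 → |·| = √(704²+21²) = √496057 ≈ 704.31, ∠ = arctan(21/704) ≈ 1.71°
∠T = 82.12° − 7.48° = 74.64°

74.6°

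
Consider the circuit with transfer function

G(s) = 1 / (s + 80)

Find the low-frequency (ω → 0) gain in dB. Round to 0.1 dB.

G(0) = 1 / (80) = 0.0125
20 log₁₀(0.0125) ≈ -38.06 dB

-38.1 dB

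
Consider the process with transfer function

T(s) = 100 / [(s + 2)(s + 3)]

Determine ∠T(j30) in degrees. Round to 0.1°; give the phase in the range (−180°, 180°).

-170.5°

At s = jω = j30:
pole (s+2): 2 + j30 → |·| = √(2²+30²) = √904 ≈ 30.067, ∠ = arctan(30/2) ≈ 86.19°
pole (s+3): 3 + j30 → |·| = √(3²+30²) = √909 ≈ 30.15, ∠ = arctan(30/3) ≈ 84.29°
∠T = 0.00° − 170.48° = -170.48°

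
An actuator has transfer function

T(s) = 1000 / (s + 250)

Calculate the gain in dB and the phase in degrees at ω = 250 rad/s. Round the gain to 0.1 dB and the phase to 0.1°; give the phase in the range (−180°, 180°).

Substitute s = j250:
Numerator: 1000 = 1000 + j0
Denominator: (j250) + 250 = 250 + j250
|N| = √(1000² + 0²) ≈ 1000, ∠N ≈ 0.00°
|D| = √(250² + 250²) ≈ 353.55, ∠D ≈ 45.00°
|T| = 1000 / 353.55 ≈ 2.8285
Gain = 20 log₁₀(2.8285) ≈ 9.03 dB
∠T = 0.00° − 45.00° = -45.00°

9.0 dB, -45.0°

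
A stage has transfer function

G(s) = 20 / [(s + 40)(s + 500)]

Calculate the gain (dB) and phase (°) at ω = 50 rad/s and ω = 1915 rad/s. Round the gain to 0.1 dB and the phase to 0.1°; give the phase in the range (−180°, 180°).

ω = 50: -64.1 dB, -57.1°; ω = 1915: -105.6 dB, -164.2°

At s = jω = j50:
pole (s+40): 40 + j50 → |·| = √(40²+50²) = √4100 ≈ 64.031, ∠ = arctan(50/40) ≈ 51.34°
pole (s+500): 500 + j50 → |·| = √(500²+50²) = √252500 ≈ 502.49, ∠ = arctan(50/500) ≈ 5.71°
|G| = 20 / 32175 ≈ 0.0006216
Gain = 20 log₁₀(0.0006216) ≈ -64.13 dB
∠G = 0.00° − 57.05° = -57.05°

At s = jω = j1915:
pole (s+40): 40 + j1915 → |·| = √(40²+1915²) = √3668825 ≈ 1915.4, ∠ = arctan(1915/40) ≈ 88.80°
pole (s+500): 500 + j1915 → |·| = √(500²+1915²) = √3917225 ≈ 1979.2, ∠ = arctan(1915/500) ≈ 75.37°
|G| = 20 / 3.791e+06 ≈ 5.2757e-06
Gain = 20 log₁₀(5.2757e-06) ≈ -105.55 dB
∠G = 0.00° − 164.17° = -164.17°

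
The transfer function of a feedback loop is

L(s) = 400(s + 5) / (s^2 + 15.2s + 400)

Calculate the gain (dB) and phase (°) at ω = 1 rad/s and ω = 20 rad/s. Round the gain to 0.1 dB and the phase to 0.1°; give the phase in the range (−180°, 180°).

At s = jω = j1:
zero (s+5): 5 + j1 → |·| = √(5²+1²) = √26 ≈ 5.099, ∠ = arctan(1/5) ≈ 11.31°
quadratic: (j1)² + 15.2·j1 + 400 = 399 + j15.2 → |·| ≈ 399.29, ∠ ≈ 2.18°
|L| = 400 · 5.099 / 399.29 ≈ 5.1081
Gain = 20 log₁₀(5.1081) ≈ 14.17 dB
∠L = 11.31° − 2.18° = 9.13°

At s = jω = j20:
zero (s+5): 5 + j20 → |·| = √(5²+20²) = √425 ≈ 20.616, ∠ = arctan(20/5) ≈ 75.96°
quadratic: (j20)² + 15.2·j20 + 400 = 0 + j304 → |·| ≈ 304, ∠ ≈ 90.00°
|L| = 400 · 20.616 / 304 ≈ 27.126
Gain = 20 log₁₀(27.126) ≈ 28.67 dB
∠L = 75.96° − 90.00° = -14.04°

ω = 1: 14.2 dB, 9.1°; ω = 20: 28.7 dB, -14.0°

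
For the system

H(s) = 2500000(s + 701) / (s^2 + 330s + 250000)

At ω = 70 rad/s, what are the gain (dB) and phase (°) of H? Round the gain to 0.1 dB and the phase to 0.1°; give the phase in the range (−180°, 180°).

77.1 dB, 0.3°

At s = jω = j70:
zero (s+701): 701 + j70 → |·| = √(701²+70²) = √496301 ≈ 704.49, ∠ = arctan(70/701) ≈ 5.70°
quadratic: (j70)² + 330·j70 + 250000 = 245100 + j23100 → |·| ≈ 2.4619e+05, ∠ ≈ 5.38°
|H| = 2500000 · 704.49 / 2.4619e+05 ≈ 7153.9
Gain = 20 log₁₀(7153.9) ≈ 77.09 dB
∠H = 5.70° − 5.38° = 0.32°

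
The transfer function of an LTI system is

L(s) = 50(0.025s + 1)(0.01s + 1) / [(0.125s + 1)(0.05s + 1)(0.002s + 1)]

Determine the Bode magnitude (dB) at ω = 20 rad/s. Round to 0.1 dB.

At ω = 20 rad/s:
zero (1 + j20·0.025) = 1 + j0.5 → |·| ≈ 1.118, ∠ ≈ 26.57°
zero (1 + j20·0.01) = 1 + j0.2 → |·| ≈ 1.0198, ∠ ≈ 11.31°
pole (1 + j20·0.125) = 1 + j2.5 → |·| ≈ 2.6926, ∠ ≈ 68.20°
pole (1 + j20·0.05) = 1 + j1 → |·| ≈ 1.4142, ∠ ≈ 45.00°
pole (1 + j20·0.002) = 1 + j0.04 → |·| ≈ 1.0008, ∠ ≈ 2.29°
|L| = 50 · 1.118 · 1.0198 / (2.6926 · 1.4142 · 1.0008) ≈ 14.959
Gain = 20 log₁₀(14.959) ≈ 23.50 dB

23.5 dB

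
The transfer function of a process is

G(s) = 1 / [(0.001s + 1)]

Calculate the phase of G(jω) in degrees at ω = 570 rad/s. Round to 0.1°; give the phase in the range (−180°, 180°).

At ω = 570 rad/s:
pole (1 + j570·0.001) = 1 + j0.57 → |·| ≈ 1.151, ∠ ≈ 29.68°
∠G = (0°) − (29.68°) = -29.68°

-29.7°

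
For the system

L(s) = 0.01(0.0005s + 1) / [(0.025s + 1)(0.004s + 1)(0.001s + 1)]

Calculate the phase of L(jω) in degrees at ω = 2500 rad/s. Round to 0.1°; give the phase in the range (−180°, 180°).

At ω = 2500 rad/s:
zero (1 + j2500·0.0005) = 1 + j1.25 → |·| ≈ 1.6008, ∠ ≈ 51.34°
pole (1 + j2500·0.025) = 1 + j62.5 → |·| ≈ 62.508, ∠ ≈ 89.08°
pole (1 + j2500·0.004) = 1 + j10 → |·| ≈ 10.05, ∠ ≈ 84.29°
pole (1 + j2500·0.001) = 1 + j2.5 → |·| ≈ 2.6926, ∠ ≈ 68.20°
∠L = (51.34°) − (89.08° + 84.29° + 68.20°) = -190.23° ≡ 169.77° (principal value)

169.8°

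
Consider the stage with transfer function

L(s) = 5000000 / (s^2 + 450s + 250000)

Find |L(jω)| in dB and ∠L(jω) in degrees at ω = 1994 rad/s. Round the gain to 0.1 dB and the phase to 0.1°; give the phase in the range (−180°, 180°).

At s = jω = j1994:
quadratic: (j1994)² + 450·j1994 + 250000 = -3726036 + j897300 → |·| ≈ 3.8326e+06, ∠ ≈ 166.46°
|L| = 5000000 / 3.8326e+06 ≈ 1.3046
Gain = 20 log₁₀(1.3046) ≈ 2.31 dB
∠L = 0.00° − 166.46° = -166.46°

2.3 dB, -166.5°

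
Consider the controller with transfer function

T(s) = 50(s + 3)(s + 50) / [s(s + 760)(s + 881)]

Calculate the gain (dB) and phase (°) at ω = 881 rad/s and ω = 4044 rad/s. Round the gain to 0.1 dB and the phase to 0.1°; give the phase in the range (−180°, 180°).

At s = jω = j881:
zero (s+3): 3 + j881 → |·| = √(3²+881²) = √776170 ≈ 881.01, ∠ = arctan(881/3) ≈ 89.80°
zero (s+50): 50 + j881 → |·| = √(50²+881²) = √778661 ≈ 882.42, ∠ = arctan(881/50) ≈ 86.75°
pole (s+760): 760 + j881 → |·| = √(760²+881²) = √1353761 ≈ 1163.5, ∠ = arctan(881/760) ≈ 49.22°
pole (s+881): 881 + j881 → |·| = √(881²+881²) = √1552322 ≈ 1245.9, ∠ = arctan(881/881) ≈ 45.00°
pole at origin: |s| = 881, ∠ = 90.00° (in denominator)
|T| = 50 · 7.7742e+05 / 1.2771e+09 ≈ 0.030437
Gain = 20 log₁₀(0.030437) ≈ -30.33 dB
∠T = 176.55° − 184.22° = -7.67°

At s = jω = j4044:
zero (s+3): 3 + j4044 → |·| = √(3²+4044²) = √16353945 ≈ 4044, ∠ = arctan(4044/3) ≈ 89.96°
zero (s+50): 50 + j4044 → |·| = √(50²+4044²) = √16356436 ≈ 4044.3, ∠ = arctan(4044/50) ≈ 89.29°
pole (s+760): 760 + j4044 → |·| = √(760²+4044²) = √16931536 ≈ 4114.8, ∠ = arctan(4044/760) ≈ 79.36°
pole (s+881): 881 + j4044 → |·| = √(881²+4044²) = √17130097 ≈ 4138.9, ∠ = arctan(4044/881) ≈ 77.71°
pole at origin: |s| = 4044, ∠ = 90.00° (in denominator)
|T| = 50 · 1.6355e+07 / 6.8872e+10 ≈ 0.011873
Gain = 20 log₁₀(0.011873) ≈ -38.51 dB
∠T = 179.25° − 247.07° = -67.82°

ω = 881: -30.3 dB, -7.7°; ω = 4044: -38.5 dB, -67.8°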